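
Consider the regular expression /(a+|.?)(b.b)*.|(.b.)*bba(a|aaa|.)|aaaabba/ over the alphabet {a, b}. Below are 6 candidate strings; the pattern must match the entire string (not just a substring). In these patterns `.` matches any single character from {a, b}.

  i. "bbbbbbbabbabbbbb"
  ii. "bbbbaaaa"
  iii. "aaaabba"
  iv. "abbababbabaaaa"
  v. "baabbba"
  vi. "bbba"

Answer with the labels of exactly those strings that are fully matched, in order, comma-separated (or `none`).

i → match
ii → no match
iii → match
iv → no match
v → no match
vi → match

i, iii, vi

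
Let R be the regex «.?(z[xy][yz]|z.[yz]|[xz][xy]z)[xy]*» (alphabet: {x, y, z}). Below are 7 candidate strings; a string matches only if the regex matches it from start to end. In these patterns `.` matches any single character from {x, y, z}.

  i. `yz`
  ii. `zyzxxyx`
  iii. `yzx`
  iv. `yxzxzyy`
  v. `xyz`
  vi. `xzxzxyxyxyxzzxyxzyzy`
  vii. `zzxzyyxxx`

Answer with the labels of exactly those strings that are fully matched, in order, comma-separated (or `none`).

ii, v, vii

i → no match
ii → match
iii → no match
iv → no match
v → match
vi → no match
vii → match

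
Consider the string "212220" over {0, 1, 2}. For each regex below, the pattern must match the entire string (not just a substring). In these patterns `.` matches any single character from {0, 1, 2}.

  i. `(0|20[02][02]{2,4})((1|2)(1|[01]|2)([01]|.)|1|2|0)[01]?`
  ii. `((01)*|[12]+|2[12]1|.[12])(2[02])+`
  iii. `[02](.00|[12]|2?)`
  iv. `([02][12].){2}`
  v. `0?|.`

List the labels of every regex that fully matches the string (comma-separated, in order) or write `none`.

ii, iv

i → no match
ii → match
iii → no match
iv → match
v → no match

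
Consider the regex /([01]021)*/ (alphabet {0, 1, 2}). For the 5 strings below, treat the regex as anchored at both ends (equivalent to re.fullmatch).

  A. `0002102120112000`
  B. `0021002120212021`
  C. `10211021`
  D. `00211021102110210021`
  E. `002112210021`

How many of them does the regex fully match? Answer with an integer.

A → no match
B → no match
C → match
D → match
E → no match
Total matched: 2

2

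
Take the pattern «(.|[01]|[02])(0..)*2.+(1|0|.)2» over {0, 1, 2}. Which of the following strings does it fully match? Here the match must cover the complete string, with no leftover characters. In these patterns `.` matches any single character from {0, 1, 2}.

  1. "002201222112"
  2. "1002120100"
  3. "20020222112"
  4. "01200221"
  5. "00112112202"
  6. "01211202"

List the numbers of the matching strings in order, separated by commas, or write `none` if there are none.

1 → match
2 → no match — must end with "2"
3 → match
4 → no match — must end with "2"
5 → match
6 → no match

1, 3, 5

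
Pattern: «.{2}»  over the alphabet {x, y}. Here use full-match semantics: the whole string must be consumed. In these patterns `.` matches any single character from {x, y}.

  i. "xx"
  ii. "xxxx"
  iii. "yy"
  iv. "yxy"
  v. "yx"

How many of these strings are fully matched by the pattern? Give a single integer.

i → match
ii → no match
iii → match
iv → no match
v → match
Total matched: 3

3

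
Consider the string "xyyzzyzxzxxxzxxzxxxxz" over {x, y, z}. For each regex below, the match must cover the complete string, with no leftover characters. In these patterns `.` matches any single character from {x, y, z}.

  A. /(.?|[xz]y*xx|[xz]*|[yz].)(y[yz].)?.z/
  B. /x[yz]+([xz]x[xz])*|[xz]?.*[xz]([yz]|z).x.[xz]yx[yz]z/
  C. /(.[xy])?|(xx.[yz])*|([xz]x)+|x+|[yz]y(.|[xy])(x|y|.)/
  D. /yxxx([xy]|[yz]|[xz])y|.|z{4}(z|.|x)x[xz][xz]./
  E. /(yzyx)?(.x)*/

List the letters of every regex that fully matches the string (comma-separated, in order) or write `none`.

B

A → no match
B → match
C → no match
D → no match
E → no match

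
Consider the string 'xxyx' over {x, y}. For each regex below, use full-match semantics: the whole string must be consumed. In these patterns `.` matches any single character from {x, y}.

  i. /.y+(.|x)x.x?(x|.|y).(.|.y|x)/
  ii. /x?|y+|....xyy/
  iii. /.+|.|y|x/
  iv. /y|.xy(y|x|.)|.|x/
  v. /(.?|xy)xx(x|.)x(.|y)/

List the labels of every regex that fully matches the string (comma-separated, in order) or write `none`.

i → no match
ii → no match
iii → match
iv → match
v → no match

iii, iv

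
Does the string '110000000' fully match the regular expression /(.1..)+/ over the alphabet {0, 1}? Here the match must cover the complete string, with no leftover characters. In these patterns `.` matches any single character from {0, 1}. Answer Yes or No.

No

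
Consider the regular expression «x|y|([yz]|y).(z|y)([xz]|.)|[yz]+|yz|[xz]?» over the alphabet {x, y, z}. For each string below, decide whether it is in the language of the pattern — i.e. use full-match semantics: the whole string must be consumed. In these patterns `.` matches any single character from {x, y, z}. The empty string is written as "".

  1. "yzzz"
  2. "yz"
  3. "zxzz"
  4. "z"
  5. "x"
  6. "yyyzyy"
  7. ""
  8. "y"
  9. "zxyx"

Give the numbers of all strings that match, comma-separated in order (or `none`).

1. "yzzz" → match
2. "yz" → match
3. "zxzz" → match
4. "z" → match
5. "x" → match
6. "yyyzyy" → match
7. "" → match
8. "y" → match
9. "zxyx" → match

1, 2, 3, 4, 5, 6, 7, 8, 9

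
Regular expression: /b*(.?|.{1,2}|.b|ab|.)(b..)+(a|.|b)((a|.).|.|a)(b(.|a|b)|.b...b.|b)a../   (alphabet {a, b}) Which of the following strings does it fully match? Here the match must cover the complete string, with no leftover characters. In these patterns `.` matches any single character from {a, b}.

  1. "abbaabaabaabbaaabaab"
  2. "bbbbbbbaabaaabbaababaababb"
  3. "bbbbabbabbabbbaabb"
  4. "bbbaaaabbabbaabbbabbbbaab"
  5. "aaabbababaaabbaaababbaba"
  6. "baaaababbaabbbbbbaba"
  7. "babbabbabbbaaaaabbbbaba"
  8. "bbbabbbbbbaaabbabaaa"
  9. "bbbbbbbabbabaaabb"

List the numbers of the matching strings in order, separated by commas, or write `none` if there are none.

1, 3

1 → match
2 → no match
3 → match
4 → no match
5 → no match
6 → no match
7 → no match
8 → no match
9 → no match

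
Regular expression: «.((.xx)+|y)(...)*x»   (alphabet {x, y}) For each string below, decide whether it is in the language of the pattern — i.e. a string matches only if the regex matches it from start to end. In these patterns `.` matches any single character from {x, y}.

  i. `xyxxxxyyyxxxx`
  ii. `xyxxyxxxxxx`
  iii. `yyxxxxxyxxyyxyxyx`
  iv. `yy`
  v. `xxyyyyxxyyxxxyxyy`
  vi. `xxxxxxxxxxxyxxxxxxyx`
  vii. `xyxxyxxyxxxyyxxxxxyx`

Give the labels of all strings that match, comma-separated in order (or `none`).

i → no match
ii → match
iii → match
iv → no match — must end with `x`
v → no match — must end with `x`
vi → match
vii → match

ii, iii, vi, vii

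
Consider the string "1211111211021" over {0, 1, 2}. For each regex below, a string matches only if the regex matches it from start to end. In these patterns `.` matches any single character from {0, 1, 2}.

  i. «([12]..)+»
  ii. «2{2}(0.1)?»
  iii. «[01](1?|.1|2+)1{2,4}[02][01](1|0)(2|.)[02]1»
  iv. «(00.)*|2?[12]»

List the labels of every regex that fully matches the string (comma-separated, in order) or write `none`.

iii

i → no match
ii → no match — must start with "2"
iii → match
iv → no match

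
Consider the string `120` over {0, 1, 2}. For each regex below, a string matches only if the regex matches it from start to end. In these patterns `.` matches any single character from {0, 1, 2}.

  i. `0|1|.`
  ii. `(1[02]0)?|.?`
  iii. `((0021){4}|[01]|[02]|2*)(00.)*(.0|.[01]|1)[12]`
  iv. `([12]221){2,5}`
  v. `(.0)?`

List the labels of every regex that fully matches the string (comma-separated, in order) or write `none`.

i → no match
ii → match
iii → no match
iv → no match — must end with `221`
v → no match

ii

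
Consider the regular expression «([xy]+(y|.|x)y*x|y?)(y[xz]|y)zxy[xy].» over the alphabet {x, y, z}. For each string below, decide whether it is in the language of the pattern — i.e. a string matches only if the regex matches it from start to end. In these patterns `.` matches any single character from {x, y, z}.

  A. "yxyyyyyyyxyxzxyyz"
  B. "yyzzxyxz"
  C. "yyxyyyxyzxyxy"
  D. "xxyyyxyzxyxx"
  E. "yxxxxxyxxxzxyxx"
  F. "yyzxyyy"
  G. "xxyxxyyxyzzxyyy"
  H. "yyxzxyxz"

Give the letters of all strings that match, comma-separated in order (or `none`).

A → match
B. "yyzzxyxz" → match
C → match
D. "xxyyyxyzxyxx" → match
E → no match
F. "yyzxyyy" → match
G → match
H. "yyxzxyxz" → match

A, B, C, D, F, G, H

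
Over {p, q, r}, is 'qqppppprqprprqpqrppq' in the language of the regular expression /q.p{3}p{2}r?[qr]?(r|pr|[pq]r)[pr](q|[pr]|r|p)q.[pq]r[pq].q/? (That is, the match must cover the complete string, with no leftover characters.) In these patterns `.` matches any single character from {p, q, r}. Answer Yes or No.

Yes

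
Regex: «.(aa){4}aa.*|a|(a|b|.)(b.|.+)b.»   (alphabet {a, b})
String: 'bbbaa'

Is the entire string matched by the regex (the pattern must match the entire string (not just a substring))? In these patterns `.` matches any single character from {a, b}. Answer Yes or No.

No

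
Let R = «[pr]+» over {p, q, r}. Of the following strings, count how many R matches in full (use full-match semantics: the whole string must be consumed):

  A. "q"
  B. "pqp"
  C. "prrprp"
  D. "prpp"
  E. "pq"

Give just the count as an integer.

2

A → no match
B → no match
C → match
D → match
E → no match
Total matched: 2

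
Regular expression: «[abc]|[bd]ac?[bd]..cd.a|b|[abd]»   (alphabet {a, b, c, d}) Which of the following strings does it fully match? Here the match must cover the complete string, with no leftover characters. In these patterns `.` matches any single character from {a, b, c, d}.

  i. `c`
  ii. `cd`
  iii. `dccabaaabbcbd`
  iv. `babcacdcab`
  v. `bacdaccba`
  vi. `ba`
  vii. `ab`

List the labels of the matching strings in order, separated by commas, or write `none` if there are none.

i → match
ii → no match
iii → no match
iv → no match
v → no match
vi → no match
vii → no match

i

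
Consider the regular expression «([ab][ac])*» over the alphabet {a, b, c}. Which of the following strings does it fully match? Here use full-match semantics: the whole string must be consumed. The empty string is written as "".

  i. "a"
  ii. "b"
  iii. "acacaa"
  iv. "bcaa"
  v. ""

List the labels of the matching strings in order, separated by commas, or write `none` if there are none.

iii, iv, v

i → no match
ii → no match
iii → match
iv → match
v → match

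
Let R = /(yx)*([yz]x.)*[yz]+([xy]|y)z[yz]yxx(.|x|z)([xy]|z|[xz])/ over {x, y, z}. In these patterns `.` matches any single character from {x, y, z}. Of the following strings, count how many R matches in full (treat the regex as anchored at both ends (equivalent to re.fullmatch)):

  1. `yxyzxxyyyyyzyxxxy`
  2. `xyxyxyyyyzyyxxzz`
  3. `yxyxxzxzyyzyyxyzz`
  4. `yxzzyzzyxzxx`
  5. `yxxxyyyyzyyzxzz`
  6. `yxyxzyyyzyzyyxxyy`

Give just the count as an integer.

1 → no match
2 → no match
3 → no match
4 → no match
5 → no match
6 → match
Total matched: 1

1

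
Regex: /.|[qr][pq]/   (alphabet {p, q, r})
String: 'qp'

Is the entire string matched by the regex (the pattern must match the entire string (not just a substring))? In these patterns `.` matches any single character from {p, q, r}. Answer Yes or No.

Yes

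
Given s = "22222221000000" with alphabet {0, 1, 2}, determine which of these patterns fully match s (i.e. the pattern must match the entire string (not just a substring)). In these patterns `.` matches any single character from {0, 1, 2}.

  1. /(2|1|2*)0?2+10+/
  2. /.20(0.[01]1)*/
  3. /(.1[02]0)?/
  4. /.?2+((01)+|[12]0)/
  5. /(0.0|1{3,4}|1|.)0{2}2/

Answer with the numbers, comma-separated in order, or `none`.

1

1 → match
2 → no match
3 → no match
4 → no match
5 → no match — must end with "02"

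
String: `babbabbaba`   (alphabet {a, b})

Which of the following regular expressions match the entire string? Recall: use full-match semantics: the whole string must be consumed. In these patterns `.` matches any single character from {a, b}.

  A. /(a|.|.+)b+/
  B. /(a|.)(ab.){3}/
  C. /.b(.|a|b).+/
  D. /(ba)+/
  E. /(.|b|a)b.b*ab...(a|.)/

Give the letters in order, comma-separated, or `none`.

A → no match — must end with `b`
B → match
C → no match
D → no match
E → no match

B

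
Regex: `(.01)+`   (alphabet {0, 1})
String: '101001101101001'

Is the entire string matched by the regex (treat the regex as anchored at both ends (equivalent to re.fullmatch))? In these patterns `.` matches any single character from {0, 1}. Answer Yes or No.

Yes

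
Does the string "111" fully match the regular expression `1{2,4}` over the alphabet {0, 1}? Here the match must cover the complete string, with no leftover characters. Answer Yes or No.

Yes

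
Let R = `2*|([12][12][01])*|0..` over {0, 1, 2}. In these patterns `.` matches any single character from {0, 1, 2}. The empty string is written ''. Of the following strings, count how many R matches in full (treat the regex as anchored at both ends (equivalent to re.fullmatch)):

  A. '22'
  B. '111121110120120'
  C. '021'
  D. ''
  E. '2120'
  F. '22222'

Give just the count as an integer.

5

A → match
B → match
C → match
D → match
E → no match
F → match
Total matched: 5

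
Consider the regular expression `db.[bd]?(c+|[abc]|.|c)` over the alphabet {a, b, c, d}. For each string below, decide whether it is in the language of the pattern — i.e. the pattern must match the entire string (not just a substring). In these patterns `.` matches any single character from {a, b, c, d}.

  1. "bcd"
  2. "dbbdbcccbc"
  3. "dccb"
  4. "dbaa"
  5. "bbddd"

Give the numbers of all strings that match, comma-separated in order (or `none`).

4

1 → no match — must start with "db"
2 → no match
3 → no match — must start with "db"
4 → match
5 → no match — must start with "db"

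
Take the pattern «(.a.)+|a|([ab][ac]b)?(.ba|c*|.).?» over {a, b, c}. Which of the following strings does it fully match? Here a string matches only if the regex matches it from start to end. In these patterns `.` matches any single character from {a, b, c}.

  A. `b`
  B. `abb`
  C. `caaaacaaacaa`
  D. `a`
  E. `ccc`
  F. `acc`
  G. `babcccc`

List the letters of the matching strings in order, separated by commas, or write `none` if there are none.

A, C, D, E, G

A → match
B → no match
C → match
D → match
E → match
F → no match
G → match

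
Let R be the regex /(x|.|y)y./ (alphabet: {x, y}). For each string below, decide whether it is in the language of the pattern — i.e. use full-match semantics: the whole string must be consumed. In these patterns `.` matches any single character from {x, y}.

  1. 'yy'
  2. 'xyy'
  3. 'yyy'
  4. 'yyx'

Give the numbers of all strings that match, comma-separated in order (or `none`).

1. 'yy' → no match
2. 'xyy' → match
3. 'yyy' → match
4. 'yyx' → match

2, 3, 4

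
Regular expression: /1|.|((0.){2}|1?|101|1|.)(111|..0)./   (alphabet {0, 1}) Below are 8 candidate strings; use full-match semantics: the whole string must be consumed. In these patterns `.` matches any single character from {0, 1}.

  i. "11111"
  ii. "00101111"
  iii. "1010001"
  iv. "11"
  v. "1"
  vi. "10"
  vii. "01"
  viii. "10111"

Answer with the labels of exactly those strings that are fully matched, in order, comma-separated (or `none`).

i, iii, v

i → match
ii → no match
iii → match
iv → no match
v → match
vi → no match
vii → no match
viii → no match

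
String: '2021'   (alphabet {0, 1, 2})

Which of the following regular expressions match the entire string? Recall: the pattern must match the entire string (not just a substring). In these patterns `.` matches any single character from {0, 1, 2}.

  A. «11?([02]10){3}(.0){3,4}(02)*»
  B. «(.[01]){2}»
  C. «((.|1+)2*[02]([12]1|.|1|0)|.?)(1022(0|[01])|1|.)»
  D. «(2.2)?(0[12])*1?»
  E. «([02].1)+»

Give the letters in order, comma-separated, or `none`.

B, C, D

A → no match — must start with '1'
B → match
C → match
D → match
E → no match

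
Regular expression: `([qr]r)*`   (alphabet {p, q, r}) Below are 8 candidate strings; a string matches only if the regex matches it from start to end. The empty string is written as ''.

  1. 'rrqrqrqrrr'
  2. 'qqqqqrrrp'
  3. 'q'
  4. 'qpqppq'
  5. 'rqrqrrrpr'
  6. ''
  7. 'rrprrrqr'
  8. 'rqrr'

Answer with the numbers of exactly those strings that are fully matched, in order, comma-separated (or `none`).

1, 6

1 → match
2 → no match
3 → no match
4 → no match
5 → no match
6 → match
7 → no match
8 → no match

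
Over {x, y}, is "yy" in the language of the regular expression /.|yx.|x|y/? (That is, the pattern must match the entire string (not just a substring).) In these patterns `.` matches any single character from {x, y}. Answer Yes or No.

No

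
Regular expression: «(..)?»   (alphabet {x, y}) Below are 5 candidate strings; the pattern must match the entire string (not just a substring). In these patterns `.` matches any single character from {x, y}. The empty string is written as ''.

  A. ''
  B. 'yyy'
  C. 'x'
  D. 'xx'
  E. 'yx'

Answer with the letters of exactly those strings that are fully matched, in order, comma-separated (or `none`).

A, D, E

A → match
B → no match
C → no match
D → match
E → match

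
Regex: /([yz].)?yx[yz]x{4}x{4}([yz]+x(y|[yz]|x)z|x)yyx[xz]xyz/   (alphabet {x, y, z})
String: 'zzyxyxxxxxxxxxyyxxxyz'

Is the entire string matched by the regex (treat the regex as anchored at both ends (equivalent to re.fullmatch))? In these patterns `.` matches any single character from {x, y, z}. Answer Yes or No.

Yes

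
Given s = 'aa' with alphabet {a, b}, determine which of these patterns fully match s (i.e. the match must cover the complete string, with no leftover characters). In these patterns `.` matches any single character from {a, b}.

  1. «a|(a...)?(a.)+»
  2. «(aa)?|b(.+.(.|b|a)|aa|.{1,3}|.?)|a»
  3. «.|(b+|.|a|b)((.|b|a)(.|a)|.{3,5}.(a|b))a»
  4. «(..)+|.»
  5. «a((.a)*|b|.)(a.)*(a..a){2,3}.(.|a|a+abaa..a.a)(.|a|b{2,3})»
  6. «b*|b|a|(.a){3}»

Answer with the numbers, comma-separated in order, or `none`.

1 → match
2 → match
3 → no match
4 → match
5 → no match
6 → no match

1, 2, 4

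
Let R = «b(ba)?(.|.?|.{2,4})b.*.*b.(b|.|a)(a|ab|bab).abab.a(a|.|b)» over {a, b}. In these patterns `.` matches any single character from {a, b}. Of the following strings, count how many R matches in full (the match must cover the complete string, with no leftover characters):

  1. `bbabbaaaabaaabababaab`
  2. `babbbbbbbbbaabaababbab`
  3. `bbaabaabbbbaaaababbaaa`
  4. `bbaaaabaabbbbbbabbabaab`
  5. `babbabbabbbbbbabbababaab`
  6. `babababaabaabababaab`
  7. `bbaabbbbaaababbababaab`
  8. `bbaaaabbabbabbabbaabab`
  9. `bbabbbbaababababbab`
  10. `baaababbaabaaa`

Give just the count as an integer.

3

1 → match
2 → match
3 → no match
4 → no match
5 → match
6 → no match
7 → no match
8 → no match
9 → no match
10 → no match
Total matched: 3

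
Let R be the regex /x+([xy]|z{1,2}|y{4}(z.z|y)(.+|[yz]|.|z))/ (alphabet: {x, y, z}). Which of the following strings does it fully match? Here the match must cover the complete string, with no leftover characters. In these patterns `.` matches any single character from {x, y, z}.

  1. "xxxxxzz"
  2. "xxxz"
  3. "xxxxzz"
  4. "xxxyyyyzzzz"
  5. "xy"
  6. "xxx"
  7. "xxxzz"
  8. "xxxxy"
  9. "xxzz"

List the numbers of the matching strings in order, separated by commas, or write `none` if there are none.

1, 2, 3, 4, 5, 6, 7, 8, 9

1. "xxxxxzz" → match
2. "xxxz" → match
3. "xxxxzz" → match
4. "xxxyyyyzzzz" → match
5. "xy" → match
6. "xxx" → match
7. "xxxzz" → match
8. "xxxxy" → match
9. "xxzz" → match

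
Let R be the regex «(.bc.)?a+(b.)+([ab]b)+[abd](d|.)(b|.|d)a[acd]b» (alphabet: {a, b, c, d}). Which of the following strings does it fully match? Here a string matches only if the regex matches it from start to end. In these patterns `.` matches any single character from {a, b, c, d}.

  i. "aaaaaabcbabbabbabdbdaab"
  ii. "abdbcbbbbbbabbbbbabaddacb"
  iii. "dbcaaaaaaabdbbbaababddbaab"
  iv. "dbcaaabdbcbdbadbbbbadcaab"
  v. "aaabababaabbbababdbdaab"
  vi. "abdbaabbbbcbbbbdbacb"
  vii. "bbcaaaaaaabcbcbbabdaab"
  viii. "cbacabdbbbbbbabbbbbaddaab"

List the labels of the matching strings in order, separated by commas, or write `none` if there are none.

ii, iii, v, vii

i → no match
ii → match
iii → match
iv → no match
v → match
vi → no match
vii → match
viii → no match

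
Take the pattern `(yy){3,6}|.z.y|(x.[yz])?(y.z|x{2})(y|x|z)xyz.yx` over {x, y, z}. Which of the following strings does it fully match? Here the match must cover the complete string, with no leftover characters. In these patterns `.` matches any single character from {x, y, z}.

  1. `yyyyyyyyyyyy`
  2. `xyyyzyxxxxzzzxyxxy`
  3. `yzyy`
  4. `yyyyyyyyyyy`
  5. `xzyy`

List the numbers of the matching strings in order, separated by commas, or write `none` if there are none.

1 → match
2 → no match
3 → match
4 → no match
5 → match

1, 3, 5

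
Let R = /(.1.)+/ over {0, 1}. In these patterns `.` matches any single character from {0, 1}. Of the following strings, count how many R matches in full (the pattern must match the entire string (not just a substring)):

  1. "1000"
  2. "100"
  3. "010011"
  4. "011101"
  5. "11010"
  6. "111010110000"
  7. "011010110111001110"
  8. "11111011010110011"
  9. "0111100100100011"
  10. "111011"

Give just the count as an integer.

1. "1000" → no match
2. "100" → no match
3. "010011" → match
4. "011101" → no match
5. "11010" → no match
6. "111010110000" → no match
7 → no match
8 → no match
9 → no match
10. "111011" → match
Total matched: 2

2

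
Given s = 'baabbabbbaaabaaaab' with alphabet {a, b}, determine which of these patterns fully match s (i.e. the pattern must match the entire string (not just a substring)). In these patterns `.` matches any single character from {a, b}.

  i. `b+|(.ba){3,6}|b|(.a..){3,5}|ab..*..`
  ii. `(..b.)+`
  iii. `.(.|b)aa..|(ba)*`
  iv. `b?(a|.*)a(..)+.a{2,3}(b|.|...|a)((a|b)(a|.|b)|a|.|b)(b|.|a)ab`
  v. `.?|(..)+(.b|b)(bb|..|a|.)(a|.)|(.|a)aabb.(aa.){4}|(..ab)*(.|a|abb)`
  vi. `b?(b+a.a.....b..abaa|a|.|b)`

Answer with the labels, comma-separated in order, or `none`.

i → no match
ii → no match
iii → no match
iv → match
v → no match
vi → no match

iv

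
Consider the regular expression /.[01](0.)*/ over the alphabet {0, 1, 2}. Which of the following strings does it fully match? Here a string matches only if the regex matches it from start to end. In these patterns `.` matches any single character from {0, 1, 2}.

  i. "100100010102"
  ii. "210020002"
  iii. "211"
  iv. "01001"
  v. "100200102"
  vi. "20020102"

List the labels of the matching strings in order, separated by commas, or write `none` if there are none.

i → match
ii → no match
iii → no match
iv → no match
v → no match
vi → match

i, vi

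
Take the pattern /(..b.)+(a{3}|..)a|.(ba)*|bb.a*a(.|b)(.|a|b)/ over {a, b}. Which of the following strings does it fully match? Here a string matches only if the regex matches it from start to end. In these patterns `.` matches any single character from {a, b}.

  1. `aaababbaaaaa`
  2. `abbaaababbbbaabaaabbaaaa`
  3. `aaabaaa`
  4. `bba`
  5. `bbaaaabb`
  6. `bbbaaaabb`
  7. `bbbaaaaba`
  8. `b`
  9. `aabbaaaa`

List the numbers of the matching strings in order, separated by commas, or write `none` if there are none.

1 → no match
2 → match
3 → no match
4 → match
5 → match
6 → match
7 → match
8 → match
9 → match

2, 4, 5, 6, 7, 8, 9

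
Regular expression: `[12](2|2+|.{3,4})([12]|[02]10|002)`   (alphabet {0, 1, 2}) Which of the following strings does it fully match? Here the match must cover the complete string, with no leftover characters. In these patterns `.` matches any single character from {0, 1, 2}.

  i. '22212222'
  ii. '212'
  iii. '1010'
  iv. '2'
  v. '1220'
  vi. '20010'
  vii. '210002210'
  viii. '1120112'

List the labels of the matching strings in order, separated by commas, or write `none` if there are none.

none

i. '22212222' → no match
ii. '212' → no match
iii. '1010' → no match
iv. '2' → no match
v. '1220' → no match
vi. '20010' → no match
vii. '210002210' → no match
viii. '1120112' → no match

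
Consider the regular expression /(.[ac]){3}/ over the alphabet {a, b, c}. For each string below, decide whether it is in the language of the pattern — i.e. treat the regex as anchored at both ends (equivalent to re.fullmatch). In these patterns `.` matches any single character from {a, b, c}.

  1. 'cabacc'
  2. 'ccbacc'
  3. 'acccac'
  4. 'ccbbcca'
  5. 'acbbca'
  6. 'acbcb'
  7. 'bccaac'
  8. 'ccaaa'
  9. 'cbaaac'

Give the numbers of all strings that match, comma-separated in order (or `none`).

1 → match
2 → match
3 → match
4 → no match
5 → no match
6 → no match
7 → match
8 → no match
9 → no match

1, 2, 3, 7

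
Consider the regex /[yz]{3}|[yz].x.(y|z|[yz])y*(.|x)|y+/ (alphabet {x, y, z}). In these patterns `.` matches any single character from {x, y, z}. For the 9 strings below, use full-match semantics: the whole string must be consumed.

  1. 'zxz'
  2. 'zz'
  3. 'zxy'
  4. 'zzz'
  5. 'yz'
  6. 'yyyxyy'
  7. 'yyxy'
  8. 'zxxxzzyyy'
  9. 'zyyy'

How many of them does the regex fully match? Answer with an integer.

1 → no match
2 → no match
3 → no match
4 → match
5 → no match
6 → no match
7 → no match
8 → no match
9 → no match
Total matched: 1

1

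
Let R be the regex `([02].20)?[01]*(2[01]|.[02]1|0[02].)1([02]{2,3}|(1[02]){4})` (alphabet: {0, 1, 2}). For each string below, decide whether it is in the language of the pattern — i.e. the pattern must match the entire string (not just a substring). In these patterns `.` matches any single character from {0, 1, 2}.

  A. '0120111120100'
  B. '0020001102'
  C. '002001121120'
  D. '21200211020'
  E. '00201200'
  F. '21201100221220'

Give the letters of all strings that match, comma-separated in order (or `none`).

A, B, C, D, E, F

A → match
B → match
C → match
D → match
E → match
F → match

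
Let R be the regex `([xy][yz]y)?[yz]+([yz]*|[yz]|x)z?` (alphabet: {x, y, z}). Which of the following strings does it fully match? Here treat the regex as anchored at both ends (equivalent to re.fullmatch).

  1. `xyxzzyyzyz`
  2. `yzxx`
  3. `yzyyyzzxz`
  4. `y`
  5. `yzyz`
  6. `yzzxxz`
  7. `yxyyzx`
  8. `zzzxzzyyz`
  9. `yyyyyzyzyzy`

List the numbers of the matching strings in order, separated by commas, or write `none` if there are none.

3, 4, 5, 9

1 → no match
2 → no match
3 → match
4 → match
5 → match
6 → no match
7 → no match
8 → no match
9 → match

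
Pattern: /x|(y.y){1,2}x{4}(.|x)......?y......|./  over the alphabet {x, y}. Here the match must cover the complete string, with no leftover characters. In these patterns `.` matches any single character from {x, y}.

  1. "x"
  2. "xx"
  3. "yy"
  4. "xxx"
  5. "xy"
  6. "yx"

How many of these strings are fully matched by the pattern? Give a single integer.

1

1 → match
2 → no match
3 → no match
4 → no match
5 → no match
6 → no match
Total matched: 1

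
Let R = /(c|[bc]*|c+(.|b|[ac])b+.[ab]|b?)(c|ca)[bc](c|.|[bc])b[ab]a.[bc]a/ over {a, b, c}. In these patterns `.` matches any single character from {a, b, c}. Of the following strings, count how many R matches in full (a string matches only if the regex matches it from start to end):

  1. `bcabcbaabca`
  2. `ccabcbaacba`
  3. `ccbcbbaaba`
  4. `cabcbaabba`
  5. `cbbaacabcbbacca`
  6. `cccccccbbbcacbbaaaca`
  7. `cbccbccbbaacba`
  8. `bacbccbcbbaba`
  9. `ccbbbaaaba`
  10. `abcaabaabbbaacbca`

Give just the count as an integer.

1. `bcabcbaabca` → match
2. `ccabcbaacba` → match
3. `ccbcbbaaba` → match
4. `cabcbaabba` → match
5 → match
6 → match
7 → match
8 → no match
9. `ccbbbaaaba` → match
10 → no match
Total matched: 8

8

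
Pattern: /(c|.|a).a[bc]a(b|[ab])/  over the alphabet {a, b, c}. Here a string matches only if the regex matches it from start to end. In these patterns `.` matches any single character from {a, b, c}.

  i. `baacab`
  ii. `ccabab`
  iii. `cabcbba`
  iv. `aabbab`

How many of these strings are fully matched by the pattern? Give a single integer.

2

i → match
ii → match
iii → no match
iv → no match
Total matched: 2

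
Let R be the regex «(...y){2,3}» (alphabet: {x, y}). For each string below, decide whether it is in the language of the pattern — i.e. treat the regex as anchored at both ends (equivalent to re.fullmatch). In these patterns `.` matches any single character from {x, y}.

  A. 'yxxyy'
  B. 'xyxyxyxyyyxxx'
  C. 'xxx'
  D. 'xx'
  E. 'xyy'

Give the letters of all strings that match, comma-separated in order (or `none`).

none

A → no match
B → no match — must end with 'y'
C → no match — must end with 'y'
D → no match — must end with 'y'
E → no match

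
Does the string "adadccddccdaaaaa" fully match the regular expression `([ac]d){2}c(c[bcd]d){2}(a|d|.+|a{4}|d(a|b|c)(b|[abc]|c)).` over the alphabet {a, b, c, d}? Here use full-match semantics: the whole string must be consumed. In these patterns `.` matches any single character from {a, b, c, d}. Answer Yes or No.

Yes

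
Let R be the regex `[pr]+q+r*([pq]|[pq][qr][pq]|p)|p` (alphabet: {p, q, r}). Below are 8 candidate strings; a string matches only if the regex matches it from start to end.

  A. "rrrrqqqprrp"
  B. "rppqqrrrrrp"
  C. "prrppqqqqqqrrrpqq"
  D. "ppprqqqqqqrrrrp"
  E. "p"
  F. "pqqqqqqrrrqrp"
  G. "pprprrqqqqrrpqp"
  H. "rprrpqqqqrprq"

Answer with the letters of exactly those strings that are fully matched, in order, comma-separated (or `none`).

A. "rrrrqqqprrp" → no match
B. "rppqqrrrrrp" → match
C → match
D → match
E. "p" → match
F → match
G → match
H → match

B, C, D, E, F, G, H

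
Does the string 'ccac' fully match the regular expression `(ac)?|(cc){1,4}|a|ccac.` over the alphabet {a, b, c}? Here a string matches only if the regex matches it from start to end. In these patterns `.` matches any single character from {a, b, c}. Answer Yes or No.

No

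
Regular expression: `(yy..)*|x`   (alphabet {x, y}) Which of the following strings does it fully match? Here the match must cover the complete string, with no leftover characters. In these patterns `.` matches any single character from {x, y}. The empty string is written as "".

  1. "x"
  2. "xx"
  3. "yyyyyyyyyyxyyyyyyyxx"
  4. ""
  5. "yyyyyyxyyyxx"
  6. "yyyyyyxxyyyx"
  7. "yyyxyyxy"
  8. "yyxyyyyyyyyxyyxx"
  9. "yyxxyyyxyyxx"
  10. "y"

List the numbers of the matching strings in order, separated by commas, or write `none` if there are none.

1. "x" → match
2. "xx" → no match
3 → match
4. "" → match
5. "yyyyyyxyyyxx" → match
6. "yyyyyyxxyyyx" → match
7. "yyyxyyxy" → match
8 → match
9. "yyxxyyyxyyxx" → match
10. "y" → no match

1, 3, 4, 5, 6, 7, 8, 9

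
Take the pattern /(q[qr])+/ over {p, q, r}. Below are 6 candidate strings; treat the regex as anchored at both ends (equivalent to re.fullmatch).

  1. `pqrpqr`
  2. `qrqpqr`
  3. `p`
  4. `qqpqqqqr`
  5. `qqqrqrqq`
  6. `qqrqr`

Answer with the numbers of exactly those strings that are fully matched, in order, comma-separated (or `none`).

1. `pqrpqr` → no match — must start with `q`
2. `qrqpqr` → no match
3. `p` → no match — must start with `q`
4. `qqpqqqqr` → no match
5. `qqqrqrqq` → match
6. `qqrqr` → no match

5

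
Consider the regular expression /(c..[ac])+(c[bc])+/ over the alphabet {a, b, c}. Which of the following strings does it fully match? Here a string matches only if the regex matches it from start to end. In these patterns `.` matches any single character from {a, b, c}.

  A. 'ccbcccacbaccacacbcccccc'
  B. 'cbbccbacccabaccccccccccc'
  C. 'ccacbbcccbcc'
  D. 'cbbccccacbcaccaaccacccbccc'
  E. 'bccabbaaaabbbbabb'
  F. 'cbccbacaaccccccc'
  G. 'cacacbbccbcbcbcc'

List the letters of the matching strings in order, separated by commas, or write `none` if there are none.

A → no match
B → no match
C. 'ccacbbcccbcc' → no match
D → match
E → no match — must start with 'c'
F → no match
G → match

D, G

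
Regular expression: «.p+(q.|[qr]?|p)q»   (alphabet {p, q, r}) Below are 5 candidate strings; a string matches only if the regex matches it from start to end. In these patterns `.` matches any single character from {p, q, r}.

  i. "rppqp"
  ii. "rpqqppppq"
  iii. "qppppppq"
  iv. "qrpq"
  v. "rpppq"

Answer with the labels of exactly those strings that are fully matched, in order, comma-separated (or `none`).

i → no match — must end with "q"
ii → no match
iii → match
iv → no match
v → match

iii, v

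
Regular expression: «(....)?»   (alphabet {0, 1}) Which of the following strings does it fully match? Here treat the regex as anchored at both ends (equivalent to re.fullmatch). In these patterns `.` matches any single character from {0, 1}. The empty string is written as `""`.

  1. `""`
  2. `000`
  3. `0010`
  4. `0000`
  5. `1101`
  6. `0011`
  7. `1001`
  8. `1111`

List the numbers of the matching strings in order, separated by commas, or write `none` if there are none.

1, 3, 4, 5, 6, 7, 8

1. `""` → match
2. `000` → no match
3. `0010` → match
4. `0000` → match
5. `1101` → match
6. `0011` → match
7. `1001` → match
8. `1111` → match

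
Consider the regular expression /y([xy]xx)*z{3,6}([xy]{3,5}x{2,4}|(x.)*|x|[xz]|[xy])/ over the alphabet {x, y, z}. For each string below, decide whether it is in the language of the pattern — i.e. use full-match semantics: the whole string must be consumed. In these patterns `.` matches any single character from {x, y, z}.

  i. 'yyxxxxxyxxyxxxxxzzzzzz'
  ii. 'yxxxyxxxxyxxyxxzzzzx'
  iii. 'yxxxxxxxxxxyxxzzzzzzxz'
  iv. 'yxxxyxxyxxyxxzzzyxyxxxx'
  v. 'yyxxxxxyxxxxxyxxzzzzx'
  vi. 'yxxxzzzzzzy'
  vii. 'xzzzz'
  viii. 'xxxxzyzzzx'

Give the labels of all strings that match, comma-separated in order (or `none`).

i → match
ii → no match
iii → no match
iv → match
v → match
vi → match
vii → no match — must start with 'y'
viii → no match — must start with 'y'

i, iv, v, vi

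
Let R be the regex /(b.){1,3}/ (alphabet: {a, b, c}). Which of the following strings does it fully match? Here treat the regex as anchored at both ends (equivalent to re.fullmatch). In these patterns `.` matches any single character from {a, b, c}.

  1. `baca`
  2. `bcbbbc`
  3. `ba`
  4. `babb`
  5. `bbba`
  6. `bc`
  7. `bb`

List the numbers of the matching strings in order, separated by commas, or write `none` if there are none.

1 → no match
2 → match
3 → match
4 → match
5 → match
6 → match
7 → match

2, 3, 4, 5, 6, 7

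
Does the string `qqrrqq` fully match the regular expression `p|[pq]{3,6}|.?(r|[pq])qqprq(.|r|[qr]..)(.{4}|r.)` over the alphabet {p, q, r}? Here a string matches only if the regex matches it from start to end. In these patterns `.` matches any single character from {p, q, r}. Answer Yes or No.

No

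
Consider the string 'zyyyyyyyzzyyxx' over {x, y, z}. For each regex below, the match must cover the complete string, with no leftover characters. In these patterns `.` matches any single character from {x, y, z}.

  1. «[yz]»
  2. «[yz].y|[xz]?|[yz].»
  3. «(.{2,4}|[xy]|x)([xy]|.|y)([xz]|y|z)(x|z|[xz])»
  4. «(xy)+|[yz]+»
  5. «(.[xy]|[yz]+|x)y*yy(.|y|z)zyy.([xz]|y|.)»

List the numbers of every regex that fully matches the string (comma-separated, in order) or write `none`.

5

1 → no match
2 → no match
3 → no match
4 → no match
5 → match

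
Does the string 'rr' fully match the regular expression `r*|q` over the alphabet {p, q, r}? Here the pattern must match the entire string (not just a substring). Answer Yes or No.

Yes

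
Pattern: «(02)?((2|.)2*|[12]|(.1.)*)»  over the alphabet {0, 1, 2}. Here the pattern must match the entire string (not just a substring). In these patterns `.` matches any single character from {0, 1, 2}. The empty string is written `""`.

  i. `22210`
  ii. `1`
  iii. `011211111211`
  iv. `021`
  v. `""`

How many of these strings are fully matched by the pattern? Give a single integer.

i → no match
ii → match
iii → match
iv → match
v → match
Total matched: 4

4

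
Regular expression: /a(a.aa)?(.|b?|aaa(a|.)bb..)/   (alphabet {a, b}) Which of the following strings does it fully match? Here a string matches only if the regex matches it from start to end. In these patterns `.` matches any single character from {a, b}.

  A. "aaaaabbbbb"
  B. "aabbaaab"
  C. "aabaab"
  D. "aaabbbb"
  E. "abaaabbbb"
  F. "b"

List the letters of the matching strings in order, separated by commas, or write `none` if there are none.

A → no match
B → no match
C → match
D → no match
E → no match
F → no match — must start with "a"

C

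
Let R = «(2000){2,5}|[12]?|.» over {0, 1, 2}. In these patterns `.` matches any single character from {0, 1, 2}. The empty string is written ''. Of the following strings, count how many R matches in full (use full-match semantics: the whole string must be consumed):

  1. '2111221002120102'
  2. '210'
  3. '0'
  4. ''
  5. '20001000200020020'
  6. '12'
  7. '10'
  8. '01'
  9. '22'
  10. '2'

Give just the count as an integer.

1 → no match
2 → no match
3 → match
4 → match
5 → no match
6 → no match
7 → no match
8 → no match
9 → no match
10 → match
Total matched: 3

3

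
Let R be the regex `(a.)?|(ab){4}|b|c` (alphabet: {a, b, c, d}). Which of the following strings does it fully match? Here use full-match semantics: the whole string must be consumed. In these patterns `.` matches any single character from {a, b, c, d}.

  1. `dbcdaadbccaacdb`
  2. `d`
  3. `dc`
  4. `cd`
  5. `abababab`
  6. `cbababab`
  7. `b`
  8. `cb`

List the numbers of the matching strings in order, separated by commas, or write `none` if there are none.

1 → no match
2. `d` → no match
3. `dc` → no match
4. `cd` → no match
5. `abababab` → match
6. `cbababab` → no match
7. `b` → match
8. `cb` → no match

5, 7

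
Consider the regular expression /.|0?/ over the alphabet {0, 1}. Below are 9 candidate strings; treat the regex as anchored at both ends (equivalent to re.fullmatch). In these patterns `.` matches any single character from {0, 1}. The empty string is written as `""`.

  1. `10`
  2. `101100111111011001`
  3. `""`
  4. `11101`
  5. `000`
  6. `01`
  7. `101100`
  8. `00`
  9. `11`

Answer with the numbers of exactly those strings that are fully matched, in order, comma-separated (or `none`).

3

1 → no match
2 → no match
3 → match
4 → no match
5 → no match
6 → no match
7 → no match
8 → no match
9 → no match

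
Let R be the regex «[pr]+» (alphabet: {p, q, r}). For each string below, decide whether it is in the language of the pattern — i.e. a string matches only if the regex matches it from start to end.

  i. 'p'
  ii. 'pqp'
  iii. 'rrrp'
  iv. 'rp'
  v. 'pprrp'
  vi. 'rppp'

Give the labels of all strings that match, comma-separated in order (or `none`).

i, iii, iv, v, vi

i → match
ii → no match
iii → match
iv → match
v → match
vi → match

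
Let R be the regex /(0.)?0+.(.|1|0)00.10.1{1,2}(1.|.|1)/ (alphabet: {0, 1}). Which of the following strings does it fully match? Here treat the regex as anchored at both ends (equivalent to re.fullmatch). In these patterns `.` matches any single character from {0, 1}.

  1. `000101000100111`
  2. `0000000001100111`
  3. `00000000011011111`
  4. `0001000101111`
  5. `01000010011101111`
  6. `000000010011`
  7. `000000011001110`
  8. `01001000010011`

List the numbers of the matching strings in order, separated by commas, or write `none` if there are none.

1 → no match
2 → match
3 → match
4 → match
5 → no match
6 → match
7 → match
8 → match

2, 3, 4, 6, 7, 8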